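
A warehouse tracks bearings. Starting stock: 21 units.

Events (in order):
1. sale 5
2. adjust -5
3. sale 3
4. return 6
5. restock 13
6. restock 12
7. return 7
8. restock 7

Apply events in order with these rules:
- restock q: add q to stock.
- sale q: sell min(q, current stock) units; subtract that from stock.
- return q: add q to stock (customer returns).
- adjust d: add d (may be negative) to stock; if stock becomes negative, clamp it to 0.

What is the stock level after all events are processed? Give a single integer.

Processing events:
Start: stock = 21
  Event 1 (sale 5): sell min(5,21)=5. stock: 21 - 5 = 16. total_sold = 5
  Event 2 (adjust -5): 16 + -5 = 11
  Event 3 (sale 3): sell min(3,11)=3. stock: 11 - 3 = 8. total_sold = 8
  Event 4 (return 6): 8 + 6 = 14
  Event 5 (restock 13): 14 + 13 = 27
  Event 6 (restock 12): 27 + 12 = 39
  Event 7 (return 7): 39 + 7 = 46
  Event 8 (restock 7): 46 + 7 = 53
Final: stock = 53, total_sold = 8

Answer: 53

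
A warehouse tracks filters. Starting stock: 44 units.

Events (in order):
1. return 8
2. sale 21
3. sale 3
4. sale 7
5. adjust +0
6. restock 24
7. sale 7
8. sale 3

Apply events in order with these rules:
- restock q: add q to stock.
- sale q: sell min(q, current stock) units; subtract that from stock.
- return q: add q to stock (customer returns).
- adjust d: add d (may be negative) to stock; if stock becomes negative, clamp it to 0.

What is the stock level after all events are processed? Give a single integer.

Answer: 35

Derivation:
Processing events:
Start: stock = 44
  Event 1 (return 8): 44 + 8 = 52
  Event 2 (sale 21): sell min(21,52)=21. stock: 52 - 21 = 31. total_sold = 21
  Event 3 (sale 3): sell min(3,31)=3. stock: 31 - 3 = 28. total_sold = 24
  Event 4 (sale 7): sell min(7,28)=7. stock: 28 - 7 = 21. total_sold = 31
  Event 5 (adjust +0): 21 + 0 = 21
  Event 6 (restock 24): 21 + 24 = 45
  Event 7 (sale 7): sell min(7,45)=7. stock: 45 - 7 = 38. total_sold = 38
  Event 8 (sale 3): sell min(3,38)=3. stock: 38 - 3 = 35. total_sold = 41
Final: stock = 35, total_sold = 41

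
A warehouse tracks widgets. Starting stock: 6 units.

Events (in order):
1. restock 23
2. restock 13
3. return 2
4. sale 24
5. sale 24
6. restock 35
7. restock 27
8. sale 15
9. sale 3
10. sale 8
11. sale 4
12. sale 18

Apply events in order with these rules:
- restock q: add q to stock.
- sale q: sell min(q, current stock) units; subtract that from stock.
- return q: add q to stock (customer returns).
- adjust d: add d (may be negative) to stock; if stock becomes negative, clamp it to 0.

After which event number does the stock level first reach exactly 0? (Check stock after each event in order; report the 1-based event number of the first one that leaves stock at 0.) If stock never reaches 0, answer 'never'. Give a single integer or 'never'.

Answer: 5

Derivation:
Processing events:
Start: stock = 6
  Event 1 (restock 23): 6 + 23 = 29
  Event 2 (restock 13): 29 + 13 = 42
  Event 3 (return 2): 42 + 2 = 44
  Event 4 (sale 24): sell min(24,44)=24. stock: 44 - 24 = 20. total_sold = 24
  Event 5 (sale 24): sell min(24,20)=20. stock: 20 - 20 = 0. total_sold = 44
  Event 6 (restock 35): 0 + 35 = 35
  Event 7 (restock 27): 35 + 27 = 62
  Event 8 (sale 15): sell min(15,62)=15. stock: 62 - 15 = 47. total_sold = 59
  Event 9 (sale 3): sell min(3,47)=3. stock: 47 - 3 = 44. total_sold = 62
  Event 10 (sale 8): sell min(8,44)=8. stock: 44 - 8 = 36. total_sold = 70
  Event 11 (sale 4): sell min(4,36)=4. stock: 36 - 4 = 32. total_sold = 74
  Event 12 (sale 18): sell min(18,32)=18. stock: 32 - 18 = 14. total_sold = 92
Final: stock = 14, total_sold = 92

First zero at event 5.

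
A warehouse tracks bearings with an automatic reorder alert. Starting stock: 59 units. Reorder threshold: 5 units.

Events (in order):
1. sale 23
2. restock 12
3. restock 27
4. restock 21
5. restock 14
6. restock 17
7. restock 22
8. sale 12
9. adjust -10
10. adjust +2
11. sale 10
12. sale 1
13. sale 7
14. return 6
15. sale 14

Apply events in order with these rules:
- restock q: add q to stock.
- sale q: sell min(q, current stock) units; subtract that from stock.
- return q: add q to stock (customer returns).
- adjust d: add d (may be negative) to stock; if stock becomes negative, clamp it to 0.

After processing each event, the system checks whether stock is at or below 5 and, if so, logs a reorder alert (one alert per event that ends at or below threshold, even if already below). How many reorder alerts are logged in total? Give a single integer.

Processing events:
Start: stock = 59
  Event 1 (sale 23): sell min(23,59)=23. stock: 59 - 23 = 36. total_sold = 23
  Event 2 (restock 12): 36 + 12 = 48
  Event 3 (restock 27): 48 + 27 = 75
  Event 4 (restock 21): 75 + 21 = 96
  Event 5 (restock 14): 96 + 14 = 110
  Event 6 (restock 17): 110 + 17 = 127
  Event 7 (restock 22): 127 + 22 = 149
  Event 8 (sale 12): sell min(12,149)=12. stock: 149 - 12 = 137. total_sold = 35
  Event 9 (adjust -10): 137 + -10 = 127
  Event 10 (adjust +2): 127 + 2 = 129
  Event 11 (sale 10): sell min(10,129)=10. stock: 129 - 10 = 119. total_sold = 45
  Event 12 (sale 1): sell min(1,119)=1. stock: 119 - 1 = 118. total_sold = 46
  Event 13 (sale 7): sell min(7,118)=7. stock: 118 - 7 = 111. total_sold = 53
  Event 14 (return 6): 111 + 6 = 117
  Event 15 (sale 14): sell min(14,117)=14. stock: 117 - 14 = 103. total_sold = 67
Final: stock = 103, total_sold = 67

Checking against threshold 5:
  After event 1: stock=36 > 5
  After event 2: stock=48 > 5
  After event 3: stock=75 > 5
  After event 4: stock=96 > 5
  After event 5: stock=110 > 5
  After event 6: stock=127 > 5
  After event 7: stock=149 > 5
  After event 8: stock=137 > 5
  After event 9: stock=127 > 5
  After event 10: stock=129 > 5
  After event 11: stock=119 > 5
  After event 12: stock=118 > 5
  After event 13: stock=111 > 5
  After event 14: stock=117 > 5
  After event 15: stock=103 > 5
Alert events: []. Count = 0

Answer: 0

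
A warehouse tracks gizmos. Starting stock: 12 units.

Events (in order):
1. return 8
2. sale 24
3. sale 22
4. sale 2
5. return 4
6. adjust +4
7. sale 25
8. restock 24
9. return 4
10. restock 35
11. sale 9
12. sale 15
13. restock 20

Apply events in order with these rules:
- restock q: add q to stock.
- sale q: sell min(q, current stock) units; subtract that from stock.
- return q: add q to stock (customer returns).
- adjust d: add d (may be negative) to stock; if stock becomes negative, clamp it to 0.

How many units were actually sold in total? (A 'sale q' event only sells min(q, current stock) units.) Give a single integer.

Answer: 52

Derivation:
Processing events:
Start: stock = 12
  Event 1 (return 8): 12 + 8 = 20
  Event 2 (sale 24): sell min(24,20)=20. stock: 20 - 20 = 0. total_sold = 20
  Event 3 (sale 22): sell min(22,0)=0. stock: 0 - 0 = 0. total_sold = 20
  Event 4 (sale 2): sell min(2,0)=0. stock: 0 - 0 = 0. total_sold = 20
  Event 5 (return 4): 0 + 4 = 4
  Event 6 (adjust +4): 4 + 4 = 8
  Event 7 (sale 25): sell min(25,8)=8. stock: 8 - 8 = 0. total_sold = 28
  Event 8 (restock 24): 0 + 24 = 24
  Event 9 (return 4): 24 + 4 = 28
  Event 10 (restock 35): 28 + 35 = 63
  Event 11 (sale 9): sell min(9,63)=9. stock: 63 - 9 = 54. total_sold = 37
  Event 12 (sale 15): sell min(15,54)=15. stock: 54 - 15 = 39. total_sold = 52
  Event 13 (restock 20): 39 + 20 = 59
Final: stock = 59, total_sold = 52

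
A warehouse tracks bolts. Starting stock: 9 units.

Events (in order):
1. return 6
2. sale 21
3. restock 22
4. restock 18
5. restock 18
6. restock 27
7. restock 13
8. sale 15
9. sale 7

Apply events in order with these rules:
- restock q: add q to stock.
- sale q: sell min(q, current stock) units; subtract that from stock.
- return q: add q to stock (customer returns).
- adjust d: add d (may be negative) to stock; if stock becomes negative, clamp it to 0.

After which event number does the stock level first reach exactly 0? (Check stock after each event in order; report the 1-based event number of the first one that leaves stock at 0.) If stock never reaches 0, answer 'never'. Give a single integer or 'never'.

Processing events:
Start: stock = 9
  Event 1 (return 6): 9 + 6 = 15
  Event 2 (sale 21): sell min(21,15)=15. stock: 15 - 15 = 0. total_sold = 15
  Event 3 (restock 22): 0 + 22 = 22
  Event 4 (restock 18): 22 + 18 = 40
  Event 5 (restock 18): 40 + 18 = 58
  Event 6 (restock 27): 58 + 27 = 85
  Event 7 (restock 13): 85 + 13 = 98
  Event 8 (sale 15): sell min(15,98)=15. stock: 98 - 15 = 83. total_sold = 30
  Event 9 (sale 7): sell min(7,83)=7. stock: 83 - 7 = 76. total_sold = 37
Final: stock = 76, total_sold = 37

First zero at event 2.

Answer: 2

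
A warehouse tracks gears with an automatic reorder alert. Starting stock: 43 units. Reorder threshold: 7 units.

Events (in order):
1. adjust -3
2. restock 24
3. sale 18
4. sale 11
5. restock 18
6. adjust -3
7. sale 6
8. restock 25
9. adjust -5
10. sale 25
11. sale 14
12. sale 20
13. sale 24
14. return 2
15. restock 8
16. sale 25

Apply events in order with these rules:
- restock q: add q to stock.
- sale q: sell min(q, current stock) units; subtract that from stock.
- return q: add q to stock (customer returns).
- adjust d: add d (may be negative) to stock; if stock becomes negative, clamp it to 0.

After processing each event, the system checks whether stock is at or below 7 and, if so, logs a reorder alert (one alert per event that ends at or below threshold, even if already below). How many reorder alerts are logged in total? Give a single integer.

Answer: 4

Derivation:
Processing events:
Start: stock = 43
  Event 1 (adjust -3): 43 + -3 = 40
  Event 2 (restock 24): 40 + 24 = 64
  Event 3 (sale 18): sell min(18,64)=18. stock: 64 - 18 = 46. total_sold = 18
  Event 4 (sale 11): sell min(11,46)=11. stock: 46 - 11 = 35. total_sold = 29
  Event 5 (restock 18): 35 + 18 = 53
  Event 6 (adjust -3): 53 + -3 = 50
  Event 7 (sale 6): sell min(6,50)=6. stock: 50 - 6 = 44. total_sold = 35
  Event 8 (restock 25): 44 + 25 = 69
  Event 9 (adjust -5): 69 + -5 = 64
  Event 10 (sale 25): sell min(25,64)=25. stock: 64 - 25 = 39. total_sold = 60
  Event 11 (sale 14): sell min(14,39)=14. stock: 39 - 14 = 25. total_sold = 74
  Event 12 (sale 20): sell min(20,25)=20. stock: 25 - 20 = 5. total_sold = 94
  Event 13 (sale 24): sell min(24,5)=5. stock: 5 - 5 = 0. total_sold = 99
  Event 14 (return 2): 0 + 2 = 2
  Event 15 (restock 8): 2 + 8 = 10
  Event 16 (sale 25): sell min(25,10)=10. stock: 10 - 10 = 0. total_sold = 109
Final: stock = 0, total_sold = 109

Checking against threshold 7:
  After event 1: stock=40 > 7
  After event 2: stock=64 > 7
  After event 3: stock=46 > 7
  After event 4: stock=35 > 7
  After event 5: stock=53 > 7
  After event 6: stock=50 > 7
  After event 7: stock=44 > 7
  After event 8: stock=69 > 7
  After event 9: stock=64 > 7
  After event 10: stock=39 > 7
  After event 11: stock=25 > 7
  After event 12: stock=5 <= 7 -> ALERT
  After event 13: stock=0 <= 7 -> ALERT
  After event 14: stock=2 <= 7 -> ALERT
  After event 15: stock=10 > 7
  After event 16: stock=0 <= 7 -> ALERT
Alert events: [12, 13, 14, 16]. Count = 4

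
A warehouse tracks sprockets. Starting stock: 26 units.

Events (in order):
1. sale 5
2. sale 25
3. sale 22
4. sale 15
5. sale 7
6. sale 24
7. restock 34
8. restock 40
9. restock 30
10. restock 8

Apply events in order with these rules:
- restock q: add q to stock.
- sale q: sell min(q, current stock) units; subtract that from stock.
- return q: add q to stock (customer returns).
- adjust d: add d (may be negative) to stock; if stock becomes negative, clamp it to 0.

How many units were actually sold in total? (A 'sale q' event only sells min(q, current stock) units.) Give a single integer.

Processing events:
Start: stock = 26
  Event 1 (sale 5): sell min(5,26)=5. stock: 26 - 5 = 21. total_sold = 5
  Event 2 (sale 25): sell min(25,21)=21. stock: 21 - 21 = 0. total_sold = 26
  Event 3 (sale 22): sell min(22,0)=0. stock: 0 - 0 = 0. total_sold = 26
  Event 4 (sale 15): sell min(15,0)=0. stock: 0 - 0 = 0. total_sold = 26
  Event 5 (sale 7): sell min(7,0)=0. stock: 0 - 0 = 0. total_sold = 26
  Event 6 (sale 24): sell min(24,0)=0. stock: 0 - 0 = 0. total_sold = 26
  Event 7 (restock 34): 0 + 34 = 34
  Event 8 (restock 40): 34 + 40 = 74
  Event 9 (restock 30): 74 + 30 = 104
  Event 10 (restock 8): 104 + 8 = 112
Final: stock = 112, total_sold = 26

Answer: 26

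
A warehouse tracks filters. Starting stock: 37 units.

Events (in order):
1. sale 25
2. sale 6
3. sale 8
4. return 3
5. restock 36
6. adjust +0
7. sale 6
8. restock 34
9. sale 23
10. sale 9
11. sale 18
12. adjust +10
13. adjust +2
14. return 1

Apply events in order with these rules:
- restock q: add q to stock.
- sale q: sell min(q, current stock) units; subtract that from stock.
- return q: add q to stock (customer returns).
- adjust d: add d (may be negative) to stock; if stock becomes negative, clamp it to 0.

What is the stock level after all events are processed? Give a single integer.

Processing events:
Start: stock = 37
  Event 1 (sale 25): sell min(25,37)=25. stock: 37 - 25 = 12. total_sold = 25
  Event 2 (sale 6): sell min(6,12)=6. stock: 12 - 6 = 6. total_sold = 31
  Event 3 (sale 8): sell min(8,6)=6. stock: 6 - 6 = 0. total_sold = 37
  Event 4 (return 3): 0 + 3 = 3
  Event 5 (restock 36): 3 + 36 = 39
  Event 6 (adjust +0): 39 + 0 = 39
  Event 7 (sale 6): sell min(6,39)=6. stock: 39 - 6 = 33. total_sold = 43
  Event 8 (restock 34): 33 + 34 = 67
  Event 9 (sale 23): sell min(23,67)=23. stock: 67 - 23 = 44. total_sold = 66
  Event 10 (sale 9): sell min(9,44)=9. stock: 44 - 9 = 35. total_sold = 75
  Event 11 (sale 18): sell min(18,35)=18. stock: 35 - 18 = 17. total_sold = 93
  Event 12 (adjust +10): 17 + 10 = 27
  Event 13 (adjust +2): 27 + 2 = 29
  Event 14 (return 1): 29 + 1 = 30
Final: stock = 30, total_sold = 93

Answer: 30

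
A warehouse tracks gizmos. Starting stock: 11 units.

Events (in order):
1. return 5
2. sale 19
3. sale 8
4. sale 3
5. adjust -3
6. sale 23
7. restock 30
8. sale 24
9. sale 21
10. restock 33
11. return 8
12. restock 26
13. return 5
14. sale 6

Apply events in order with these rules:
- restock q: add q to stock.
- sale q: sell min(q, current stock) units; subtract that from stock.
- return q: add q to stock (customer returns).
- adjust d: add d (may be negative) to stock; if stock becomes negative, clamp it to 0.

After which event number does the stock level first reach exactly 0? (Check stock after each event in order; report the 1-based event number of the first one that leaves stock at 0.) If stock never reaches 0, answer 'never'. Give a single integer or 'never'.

Answer: 2

Derivation:
Processing events:
Start: stock = 11
  Event 1 (return 5): 11 + 5 = 16
  Event 2 (sale 19): sell min(19,16)=16. stock: 16 - 16 = 0. total_sold = 16
  Event 3 (sale 8): sell min(8,0)=0. stock: 0 - 0 = 0. total_sold = 16
  Event 4 (sale 3): sell min(3,0)=0. stock: 0 - 0 = 0. total_sold = 16
  Event 5 (adjust -3): 0 + -3 = 0 (clamped to 0)
  Event 6 (sale 23): sell min(23,0)=0. stock: 0 - 0 = 0. total_sold = 16
  Event 7 (restock 30): 0 + 30 = 30
  Event 8 (sale 24): sell min(24,30)=24. stock: 30 - 24 = 6. total_sold = 40
  Event 9 (sale 21): sell min(21,6)=6. stock: 6 - 6 = 0. total_sold = 46
  Event 10 (restock 33): 0 + 33 = 33
  Event 11 (return 8): 33 + 8 = 41
  Event 12 (restock 26): 41 + 26 = 67
  Event 13 (return 5): 67 + 5 = 72
  Event 14 (sale 6): sell min(6,72)=6. stock: 72 - 6 = 66. total_sold = 52
Final: stock = 66, total_sold = 52

First zero at event 2.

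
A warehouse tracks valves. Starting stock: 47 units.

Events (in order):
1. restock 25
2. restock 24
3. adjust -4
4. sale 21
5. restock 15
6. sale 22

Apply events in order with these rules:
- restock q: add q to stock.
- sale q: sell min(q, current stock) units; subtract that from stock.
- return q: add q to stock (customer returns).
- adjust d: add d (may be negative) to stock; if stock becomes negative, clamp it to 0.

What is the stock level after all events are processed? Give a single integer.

Processing events:
Start: stock = 47
  Event 1 (restock 25): 47 + 25 = 72
  Event 2 (restock 24): 72 + 24 = 96
  Event 3 (adjust -4): 96 + -4 = 92
  Event 4 (sale 21): sell min(21,92)=21. stock: 92 - 21 = 71. total_sold = 21
  Event 5 (restock 15): 71 + 15 = 86
  Event 6 (sale 22): sell min(22,86)=22. stock: 86 - 22 = 64. total_sold = 43
Final: stock = 64, total_sold = 43

Answer: 64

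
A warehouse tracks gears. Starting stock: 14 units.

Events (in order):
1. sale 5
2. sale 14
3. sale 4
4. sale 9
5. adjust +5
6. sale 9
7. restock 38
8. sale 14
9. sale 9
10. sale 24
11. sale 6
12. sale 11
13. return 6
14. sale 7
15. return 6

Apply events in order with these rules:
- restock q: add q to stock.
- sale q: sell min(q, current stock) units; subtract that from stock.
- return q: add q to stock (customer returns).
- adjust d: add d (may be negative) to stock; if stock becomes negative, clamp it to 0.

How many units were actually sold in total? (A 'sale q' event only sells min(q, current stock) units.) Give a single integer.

Processing events:
Start: stock = 14
  Event 1 (sale 5): sell min(5,14)=5. stock: 14 - 5 = 9. total_sold = 5
  Event 2 (sale 14): sell min(14,9)=9. stock: 9 - 9 = 0. total_sold = 14
  Event 3 (sale 4): sell min(4,0)=0. stock: 0 - 0 = 0. total_sold = 14
  Event 4 (sale 9): sell min(9,0)=0. stock: 0 - 0 = 0. total_sold = 14
  Event 5 (adjust +5): 0 + 5 = 5
  Event 6 (sale 9): sell min(9,5)=5. stock: 5 - 5 = 0. total_sold = 19
  Event 7 (restock 38): 0 + 38 = 38
  Event 8 (sale 14): sell min(14,38)=14. stock: 38 - 14 = 24. total_sold = 33
  Event 9 (sale 9): sell min(9,24)=9. stock: 24 - 9 = 15. total_sold = 42
  Event 10 (sale 24): sell min(24,15)=15. stock: 15 - 15 = 0. total_sold = 57
  Event 11 (sale 6): sell min(6,0)=0. stock: 0 - 0 = 0. total_sold = 57
  Event 12 (sale 11): sell min(11,0)=0. stock: 0 - 0 = 0. total_sold = 57
  Event 13 (return 6): 0 + 6 = 6
  Event 14 (sale 7): sell min(7,6)=6. stock: 6 - 6 = 0. total_sold = 63
  Event 15 (return 6): 0 + 6 = 6
Final: stock = 6, total_sold = 63

Answer: 63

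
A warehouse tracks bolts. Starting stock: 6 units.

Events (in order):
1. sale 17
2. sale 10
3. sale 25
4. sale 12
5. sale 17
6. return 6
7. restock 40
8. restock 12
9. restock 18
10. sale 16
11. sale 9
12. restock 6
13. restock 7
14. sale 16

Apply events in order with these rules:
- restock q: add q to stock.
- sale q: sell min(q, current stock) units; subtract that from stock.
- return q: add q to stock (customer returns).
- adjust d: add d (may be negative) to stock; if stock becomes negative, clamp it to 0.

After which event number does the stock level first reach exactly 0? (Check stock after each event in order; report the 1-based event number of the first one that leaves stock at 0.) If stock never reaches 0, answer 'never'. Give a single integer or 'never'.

Processing events:
Start: stock = 6
  Event 1 (sale 17): sell min(17,6)=6. stock: 6 - 6 = 0. total_sold = 6
  Event 2 (sale 10): sell min(10,0)=0. stock: 0 - 0 = 0. total_sold = 6
  Event 3 (sale 25): sell min(25,0)=0. stock: 0 - 0 = 0. total_sold = 6
  Event 4 (sale 12): sell min(12,0)=0. stock: 0 - 0 = 0. total_sold = 6
  Event 5 (sale 17): sell min(17,0)=0. stock: 0 - 0 = 0. total_sold = 6
  Event 6 (return 6): 0 + 6 = 6
  Event 7 (restock 40): 6 + 40 = 46
  Event 8 (restock 12): 46 + 12 = 58
  Event 9 (restock 18): 58 + 18 = 76
  Event 10 (sale 16): sell min(16,76)=16. stock: 76 - 16 = 60. total_sold = 22
  Event 11 (sale 9): sell min(9,60)=9. stock: 60 - 9 = 51. total_sold = 31
  Event 12 (restock 6): 51 + 6 = 57
  Event 13 (restock 7): 57 + 7 = 64
  Event 14 (sale 16): sell min(16,64)=16. stock: 64 - 16 = 48. total_sold = 47
Final: stock = 48, total_sold = 47

First zero at event 1.

Answer: 1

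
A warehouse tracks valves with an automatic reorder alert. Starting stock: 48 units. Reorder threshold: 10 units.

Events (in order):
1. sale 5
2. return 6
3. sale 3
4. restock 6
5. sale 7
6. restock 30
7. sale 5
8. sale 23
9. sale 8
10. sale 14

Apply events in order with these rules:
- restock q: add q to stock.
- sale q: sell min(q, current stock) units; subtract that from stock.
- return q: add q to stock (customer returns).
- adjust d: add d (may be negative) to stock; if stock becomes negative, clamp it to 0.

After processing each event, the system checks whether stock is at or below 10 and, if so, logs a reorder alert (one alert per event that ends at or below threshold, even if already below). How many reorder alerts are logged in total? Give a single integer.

Answer: 0

Derivation:
Processing events:
Start: stock = 48
  Event 1 (sale 5): sell min(5,48)=5. stock: 48 - 5 = 43. total_sold = 5
  Event 2 (return 6): 43 + 6 = 49
  Event 3 (sale 3): sell min(3,49)=3. stock: 49 - 3 = 46. total_sold = 8
  Event 4 (restock 6): 46 + 6 = 52
  Event 5 (sale 7): sell min(7,52)=7. stock: 52 - 7 = 45. total_sold = 15
  Event 6 (restock 30): 45 + 30 = 75
  Event 7 (sale 5): sell min(5,75)=5. stock: 75 - 5 = 70. total_sold = 20
  Event 8 (sale 23): sell min(23,70)=23. stock: 70 - 23 = 47. total_sold = 43
  Event 9 (sale 8): sell min(8,47)=8. stock: 47 - 8 = 39. total_sold = 51
  Event 10 (sale 14): sell min(14,39)=14. stock: 39 - 14 = 25. total_sold = 65
Final: stock = 25, total_sold = 65

Checking against threshold 10:
  After event 1: stock=43 > 10
  After event 2: stock=49 > 10
  After event 3: stock=46 > 10
  After event 4: stock=52 > 10
  After event 5: stock=45 > 10
  After event 6: stock=75 > 10
  After event 7: stock=70 > 10
  After event 8: stock=47 > 10
  After event 9: stock=39 > 10
  After event 10: stock=25 > 10
Alert events: []. Count = 0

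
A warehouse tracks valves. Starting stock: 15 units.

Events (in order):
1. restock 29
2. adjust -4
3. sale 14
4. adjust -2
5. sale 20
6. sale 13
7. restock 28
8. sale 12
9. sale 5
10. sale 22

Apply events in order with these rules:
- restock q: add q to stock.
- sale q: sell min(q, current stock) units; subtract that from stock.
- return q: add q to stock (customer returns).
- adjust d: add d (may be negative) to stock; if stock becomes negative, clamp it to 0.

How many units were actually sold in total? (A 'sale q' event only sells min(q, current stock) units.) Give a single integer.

Answer: 66

Derivation:
Processing events:
Start: stock = 15
  Event 1 (restock 29): 15 + 29 = 44
  Event 2 (adjust -4): 44 + -4 = 40
  Event 3 (sale 14): sell min(14,40)=14. stock: 40 - 14 = 26. total_sold = 14
  Event 4 (adjust -2): 26 + -2 = 24
  Event 5 (sale 20): sell min(20,24)=20. stock: 24 - 20 = 4. total_sold = 34
  Event 6 (sale 13): sell min(13,4)=4. stock: 4 - 4 = 0. total_sold = 38
  Event 7 (restock 28): 0 + 28 = 28
  Event 8 (sale 12): sell min(12,28)=12. stock: 28 - 12 = 16. total_sold = 50
  Event 9 (sale 5): sell min(5,16)=5. stock: 16 - 5 = 11. total_sold = 55
  Event 10 (sale 22): sell min(22,11)=11. stock: 11 - 11 = 0. total_sold = 66
Final: stock = 0, total_sold = 66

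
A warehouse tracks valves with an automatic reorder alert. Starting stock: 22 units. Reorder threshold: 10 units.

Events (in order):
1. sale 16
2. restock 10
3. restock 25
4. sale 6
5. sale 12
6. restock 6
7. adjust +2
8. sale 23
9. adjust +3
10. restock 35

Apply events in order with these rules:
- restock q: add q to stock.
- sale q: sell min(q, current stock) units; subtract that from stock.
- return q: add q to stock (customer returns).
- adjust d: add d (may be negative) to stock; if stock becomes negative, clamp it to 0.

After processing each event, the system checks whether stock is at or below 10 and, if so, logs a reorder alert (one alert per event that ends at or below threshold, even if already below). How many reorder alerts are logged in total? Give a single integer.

Processing events:
Start: stock = 22
  Event 1 (sale 16): sell min(16,22)=16. stock: 22 - 16 = 6. total_sold = 16
  Event 2 (restock 10): 6 + 10 = 16
  Event 3 (restock 25): 16 + 25 = 41
  Event 4 (sale 6): sell min(6,41)=6. stock: 41 - 6 = 35. total_sold = 22
  Event 5 (sale 12): sell min(12,35)=12. stock: 35 - 12 = 23. total_sold = 34
  Event 6 (restock 6): 23 + 6 = 29
  Event 7 (adjust +2): 29 + 2 = 31
  Event 8 (sale 23): sell min(23,31)=23. stock: 31 - 23 = 8. total_sold = 57
  Event 9 (adjust +3): 8 + 3 = 11
  Event 10 (restock 35): 11 + 35 = 46
Final: stock = 46, total_sold = 57

Checking against threshold 10:
  After event 1: stock=6 <= 10 -> ALERT
  After event 2: stock=16 > 10
  After event 3: stock=41 > 10
  After event 4: stock=35 > 10
  After event 5: stock=23 > 10
  After event 6: stock=29 > 10
  After event 7: stock=31 > 10
  After event 8: stock=8 <= 10 -> ALERT
  After event 9: stock=11 > 10
  After event 10: stock=46 > 10
Alert events: [1, 8]. Count = 2

Answer: 2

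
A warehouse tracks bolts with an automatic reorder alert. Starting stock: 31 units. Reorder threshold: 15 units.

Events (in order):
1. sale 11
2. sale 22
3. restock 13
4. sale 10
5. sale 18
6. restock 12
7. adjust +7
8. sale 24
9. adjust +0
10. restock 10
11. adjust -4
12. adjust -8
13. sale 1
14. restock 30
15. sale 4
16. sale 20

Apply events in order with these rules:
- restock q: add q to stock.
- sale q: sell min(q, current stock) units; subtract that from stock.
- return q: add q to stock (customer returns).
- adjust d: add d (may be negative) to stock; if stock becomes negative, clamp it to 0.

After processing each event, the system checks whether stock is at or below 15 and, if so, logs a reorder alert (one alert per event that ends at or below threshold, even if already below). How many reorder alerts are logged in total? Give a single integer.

Processing events:
Start: stock = 31
  Event 1 (sale 11): sell min(11,31)=11. stock: 31 - 11 = 20. total_sold = 11
  Event 2 (sale 22): sell min(22,20)=20. stock: 20 - 20 = 0. total_sold = 31
  Event 3 (restock 13): 0 + 13 = 13
  Event 4 (sale 10): sell min(10,13)=10. stock: 13 - 10 = 3. total_sold = 41
  Event 5 (sale 18): sell min(18,3)=3. stock: 3 - 3 = 0. total_sold = 44
  Event 6 (restock 12): 0 + 12 = 12
  Event 7 (adjust +7): 12 + 7 = 19
  Event 8 (sale 24): sell min(24,19)=19. stock: 19 - 19 = 0. total_sold = 63
  Event 9 (adjust +0): 0 + 0 = 0
  Event 10 (restock 10): 0 + 10 = 10
  Event 11 (adjust -4): 10 + -4 = 6
  Event 12 (adjust -8): 6 + -8 = 0 (clamped to 0)
  Event 13 (sale 1): sell min(1,0)=0. stock: 0 - 0 = 0. total_sold = 63
  Event 14 (restock 30): 0 + 30 = 30
  Event 15 (sale 4): sell min(4,30)=4. stock: 30 - 4 = 26. total_sold = 67
  Event 16 (sale 20): sell min(20,26)=20. stock: 26 - 20 = 6. total_sold = 87
Final: stock = 6, total_sold = 87

Checking against threshold 15:
  After event 1: stock=20 > 15
  After event 2: stock=0 <= 15 -> ALERT
  After event 3: stock=13 <= 15 -> ALERT
  After event 4: stock=3 <= 15 -> ALERT
  After event 5: stock=0 <= 15 -> ALERT
  After event 6: stock=12 <= 15 -> ALERT
  After event 7: stock=19 > 15
  After event 8: stock=0 <= 15 -> ALERT
  After event 9: stock=0 <= 15 -> ALERT
  After event 10: stock=10 <= 15 -> ALERT
  After event 11: stock=6 <= 15 -> ALERT
  After event 12: stock=0 <= 15 -> ALERT
  After event 13: stock=0 <= 15 -> ALERT
  After event 14: stock=30 > 15
  After event 15: stock=26 > 15
  After event 16: stock=6 <= 15 -> ALERT
Alert events: [2, 3, 4, 5, 6, 8, 9, 10, 11, 12, 13, 16]. Count = 12

Answer: 12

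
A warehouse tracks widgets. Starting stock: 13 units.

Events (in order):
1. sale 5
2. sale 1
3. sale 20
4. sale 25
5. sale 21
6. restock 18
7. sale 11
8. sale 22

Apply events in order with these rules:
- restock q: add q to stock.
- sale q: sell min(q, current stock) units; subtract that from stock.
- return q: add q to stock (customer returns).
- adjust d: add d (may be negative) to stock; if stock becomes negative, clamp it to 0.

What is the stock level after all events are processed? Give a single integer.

Answer: 0

Derivation:
Processing events:
Start: stock = 13
  Event 1 (sale 5): sell min(5,13)=5. stock: 13 - 5 = 8. total_sold = 5
  Event 2 (sale 1): sell min(1,8)=1. stock: 8 - 1 = 7. total_sold = 6
  Event 3 (sale 20): sell min(20,7)=7. stock: 7 - 7 = 0. total_sold = 13
  Event 4 (sale 25): sell min(25,0)=0. stock: 0 - 0 = 0. total_sold = 13
  Event 5 (sale 21): sell min(21,0)=0. stock: 0 - 0 = 0. total_sold = 13
  Event 6 (restock 18): 0 + 18 = 18
  Event 7 (sale 11): sell min(11,18)=11. stock: 18 - 11 = 7. total_sold = 24
  Event 8 (sale 22): sell min(22,7)=7. stock: 7 - 7 = 0. total_sold = 31
Final: stock = 0, total_sold = 31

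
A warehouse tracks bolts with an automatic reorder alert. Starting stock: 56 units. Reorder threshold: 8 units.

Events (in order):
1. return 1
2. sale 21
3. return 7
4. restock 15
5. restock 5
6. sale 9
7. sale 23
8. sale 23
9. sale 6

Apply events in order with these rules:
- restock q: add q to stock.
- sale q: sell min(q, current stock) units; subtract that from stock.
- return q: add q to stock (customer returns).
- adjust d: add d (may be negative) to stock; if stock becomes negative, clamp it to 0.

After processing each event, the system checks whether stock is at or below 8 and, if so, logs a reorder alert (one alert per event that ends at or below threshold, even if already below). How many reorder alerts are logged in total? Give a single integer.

Answer: 2

Derivation:
Processing events:
Start: stock = 56
  Event 1 (return 1): 56 + 1 = 57
  Event 2 (sale 21): sell min(21,57)=21. stock: 57 - 21 = 36. total_sold = 21
  Event 3 (return 7): 36 + 7 = 43
  Event 4 (restock 15): 43 + 15 = 58
  Event 5 (restock 5): 58 + 5 = 63
  Event 6 (sale 9): sell min(9,63)=9. stock: 63 - 9 = 54. total_sold = 30
  Event 7 (sale 23): sell min(23,54)=23. stock: 54 - 23 = 31. total_sold = 53
  Event 8 (sale 23): sell min(23,31)=23. stock: 31 - 23 = 8. total_sold = 76
  Event 9 (sale 6): sell min(6,8)=6. stock: 8 - 6 = 2. total_sold = 82
Final: stock = 2, total_sold = 82

Checking against threshold 8:
  After event 1: stock=57 > 8
  After event 2: stock=36 > 8
  After event 3: stock=43 > 8
  After event 4: stock=58 > 8
  After event 5: stock=63 > 8
  After event 6: stock=54 > 8
  After event 7: stock=31 > 8
  After event 8: stock=8 <= 8 -> ALERT
  After event 9: stock=2 <= 8 -> ALERT
Alert events: [8, 9]. Count = 2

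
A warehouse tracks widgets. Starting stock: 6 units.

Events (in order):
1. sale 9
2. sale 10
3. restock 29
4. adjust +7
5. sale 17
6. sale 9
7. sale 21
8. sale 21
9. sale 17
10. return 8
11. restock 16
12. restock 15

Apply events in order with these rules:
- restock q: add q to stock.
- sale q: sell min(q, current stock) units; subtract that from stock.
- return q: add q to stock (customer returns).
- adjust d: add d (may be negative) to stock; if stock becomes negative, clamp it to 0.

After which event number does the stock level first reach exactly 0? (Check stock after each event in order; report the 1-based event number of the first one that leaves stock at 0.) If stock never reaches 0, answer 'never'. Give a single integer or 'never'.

Answer: 1

Derivation:
Processing events:
Start: stock = 6
  Event 1 (sale 9): sell min(9,6)=6. stock: 6 - 6 = 0. total_sold = 6
  Event 2 (sale 10): sell min(10,0)=0. stock: 0 - 0 = 0. total_sold = 6
  Event 3 (restock 29): 0 + 29 = 29
  Event 4 (adjust +7): 29 + 7 = 36
  Event 5 (sale 17): sell min(17,36)=17. stock: 36 - 17 = 19. total_sold = 23
  Event 6 (sale 9): sell min(9,19)=9. stock: 19 - 9 = 10. total_sold = 32
  Event 7 (sale 21): sell min(21,10)=10. stock: 10 - 10 = 0. total_sold = 42
  Event 8 (sale 21): sell min(21,0)=0. stock: 0 - 0 = 0. total_sold = 42
  Event 9 (sale 17): sell min(17,0)=0. stock: 0 - 0 = 0. total_sold = 42
  Event 10 (return 8): 0 + 8 = 8
  Event 11 (restock 16): 8 + 16 = 24
  Event 12 (restock 15): 24 + 15 = 39
Final: stock = 39, total_sold = 42

First zero at event 1.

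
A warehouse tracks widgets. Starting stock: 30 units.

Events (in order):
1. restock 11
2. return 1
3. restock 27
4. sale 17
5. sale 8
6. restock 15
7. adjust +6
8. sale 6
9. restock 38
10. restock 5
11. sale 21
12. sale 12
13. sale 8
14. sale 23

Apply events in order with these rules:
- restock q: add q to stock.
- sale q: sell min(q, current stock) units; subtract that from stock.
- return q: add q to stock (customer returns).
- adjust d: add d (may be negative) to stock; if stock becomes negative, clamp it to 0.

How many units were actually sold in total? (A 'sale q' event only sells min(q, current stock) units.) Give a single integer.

Answer: 95

Derivation:
Processing events:
Start: stock = 30
  Event 1 (restock 11): 30 + 11 = 41
  Event 2 (return 1): 41 + 1 = 42
  Event 3 (restock 27): 42 + 27 = 69
  Event 4 (sale 17): sell min(17,69)=17. stock: 69 - 17 = 52. total_sold = 17
  Event 5 (sale 8): sell min(8,52)=8. stock: 52 - 8 = 44. total_sold = 25
  Event 6 (restock 15): 44 + 15 = 59
  Event 7 (adjust +6): 59 + 6 = 65
  Event 8 (sale 6): sell min(6,65)=6. stock: 65 - 6 = 59. total_sold = 31
  Event 9 (restock 38): 59 + 38 = 97
  Event 10 (restock 5): 97 + 5 = 102
  Event 11 (sale 21): sell min(21,102)=21. stock: 102 - 21 = 81. total_sold = 52
  Event 12 (sale 12): sell min(12,81)=12. stock: 81 - 12 = 69. total_sold = 64
  Event 13 (sale 8): sell min(8,69)=8. stock: 69 - 8 = 61. total_sold = 72
  Event 14 (sale 23): sell min(23,61)=23. stock: 61 - 23 = 38. total_sold = 95
Final: stock = 38, total_sold = 95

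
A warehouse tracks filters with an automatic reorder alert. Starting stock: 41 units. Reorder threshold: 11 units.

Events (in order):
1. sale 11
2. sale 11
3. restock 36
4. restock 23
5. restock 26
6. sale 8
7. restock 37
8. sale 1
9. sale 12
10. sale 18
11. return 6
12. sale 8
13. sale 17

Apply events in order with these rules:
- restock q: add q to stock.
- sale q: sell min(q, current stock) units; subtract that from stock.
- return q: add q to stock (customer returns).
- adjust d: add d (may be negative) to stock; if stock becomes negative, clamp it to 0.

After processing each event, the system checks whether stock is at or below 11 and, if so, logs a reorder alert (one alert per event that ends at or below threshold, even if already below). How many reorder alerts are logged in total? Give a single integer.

Processing events:
Start: stock = 41
  Event 1 (sale 11): sell min(11,41)=11. stock: 41 - 11 = 30. total_sold = 11
  Event 2 (sale 11): sell min(11,30)=11. stock: 30 - 11 = 19. total_sold = 22
  Event 3 (restock 36): 19 + 36 = 55
  Event 4 (restock 23): 55 + 23 = 78
  Event 5 (restock 26): 78 + 26 = 104
  Event 6 (sale 8): sell min(8,104)=8. stock: 104 - 8 = 96. total_sold = 30
  Event 7 (restock 37): 96 + 37 = 133
  Event 8 (sale 1): sell min(1,133)=1. stock: 133 - 1 = 132. total_sold = 31
  Event 9 (sale 12): sell min(12,132)=12. stock: 132 - 12 = 120. total_sold = 43
  Event 10 (sale 18): sell min(18,120)=18. stock: 120 - 18 = 102. total_sold = 61
  Event 11 (return 6): 102 + 6 = 108
  Event 12 (sale 8): sell min(8,108)=8. stock: 108 - 8 = 100. total_sold = 69
  Event 13 (sale 17): sell min(17,100)=17. stock: 100 - 17 = 83. total_sold = 86
Final: stock = 83, total_sold = 86

Checking against threshold 11:
  After event 1: stock=30 > 11
  After event 2: stock=19 > 11
  After event 3: stock=55 > 11
  After event 4: stock=78 > 11
  After event 5: stock=104 > 11
  After event 6: stock=96 > 11
  After event 7: stock=133 > 11
  After event 8: stock=132 > 11
  After event 9: stock=120 > 11
  After event 10: stock=102 > 11
  After event 11: stock=108 > 11
  After event 12: stock=100 > 11
  After event 13: stock=83 > 11
Alert events: []. Count = 0

Answer: 0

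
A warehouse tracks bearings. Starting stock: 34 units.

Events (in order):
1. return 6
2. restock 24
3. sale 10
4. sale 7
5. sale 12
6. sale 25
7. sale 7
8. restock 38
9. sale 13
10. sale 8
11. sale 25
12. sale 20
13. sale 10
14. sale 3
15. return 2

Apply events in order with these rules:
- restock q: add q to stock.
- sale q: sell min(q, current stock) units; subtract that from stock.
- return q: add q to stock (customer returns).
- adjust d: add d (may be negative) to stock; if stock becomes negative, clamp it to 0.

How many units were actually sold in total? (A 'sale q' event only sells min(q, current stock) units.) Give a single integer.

Processing events:
Start: stock = 34
  Event 1 (return 6): 34 + 6 = 40
  Event 2 (restock 24): 40 + 24 = 64
  Event 3 (sale 10): sell min(10,64)=10. stock: 64 - 10 = 54. total_sold = 10
  Event 4 (sale 7): sell min(7,54)=7. stock: 54 - 7 = 47. total_sold = 17
  Event 5 (sale 12): sell min(12,47)=12. stock: 47 - 12 = 35. total_sold = 29
  Event 6 (sale 25): sell min(25,35)=25. stock: 35 - 25 = 10. total_sold = 54
  Event 7 (sale 7): sell min(7,10)=7. stock: 10 - 7 = 3. total_sold = 61
  Event 8 (restock 38): 3 + 38 = 41
  Event 9 (sale 13): sell min(13,41)=13. stock: 41 - 13 = 28. total_sold = 74
  Event 10 (sale 8): sell min(8,28)=8. stock: 28 - 8 = 20. total_sold = 82
  Event 11 (sale 25): sell min(25,20)=20. stock: 20 - 20 = 0. total_sold = 102
  Event 12 (sale 20): sell min(20,0)=0. stock: 0 - 0 = 0. total_sold = 102
  Event 13 (sale 10): sell min(10,0)=0. stock: 0 - 0 = 0. total_sold = 102
  Event 14 (sale 3): sell min(3,0)=0. stock: 0 - 0 = 0. total_sold = 102
  Event 15 (return 2): 0 + 2 = 2
Final: stock = 2, total_sold = 102

Answer: 102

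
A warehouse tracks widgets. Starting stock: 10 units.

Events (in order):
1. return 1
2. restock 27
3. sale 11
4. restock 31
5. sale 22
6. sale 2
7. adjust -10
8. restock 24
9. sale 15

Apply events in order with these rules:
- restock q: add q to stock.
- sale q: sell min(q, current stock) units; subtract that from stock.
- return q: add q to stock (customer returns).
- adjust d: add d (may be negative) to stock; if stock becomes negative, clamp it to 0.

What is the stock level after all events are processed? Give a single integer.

Processing events:
Start: stock = 10
  Event 1 (return 1): 10 + 1 = 11
  Event 2 (restock 27): 11 + 27 = 38
  Event 3 (sale 11): sell min(11,38)=11. stock: 38 - 11 = 27. total_sold = 11
  Event 4 (restock 31): 27 + 31 = 58
  Event 5 (sale 22): sell min(22,58)=22. stock: 58 - 22 = 36. total_sold = 33
  Event 6 (sale 2): sell min(2,36)=2. stock: 36 - 2 = 34. total_sold = 35
  Event 7 (adjust -10): 34 + -10 = 24
  Event 8 (restock 24): 24 + 24 = 48
  Event 9 (sale 15): sell min(15,48)=15. stock: 48 - 15 = 33. total_sold = 50
Final: stock = 33, total_sold = 50

Answer: 33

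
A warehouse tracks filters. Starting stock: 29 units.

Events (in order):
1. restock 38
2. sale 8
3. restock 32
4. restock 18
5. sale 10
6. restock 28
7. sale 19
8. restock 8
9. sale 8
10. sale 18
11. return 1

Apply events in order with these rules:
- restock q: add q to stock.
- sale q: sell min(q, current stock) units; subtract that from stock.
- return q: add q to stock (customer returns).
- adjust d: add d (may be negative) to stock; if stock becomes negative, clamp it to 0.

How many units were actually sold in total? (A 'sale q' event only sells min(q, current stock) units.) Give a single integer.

Answer: 63

Derivation:
Processing events:
Start: stock = 29
  Event 1 (restock 38): 29 + 38 = 67
  Event 2 (sale 8): sell min(8,67)=8. stock: 67 - 8 = 59. total_sold = 8
  Event 3 (restock 32): 59 + 32 = 91
  Event 4 (restock 18): 91 + 18 = 109
  Event 5 (sale 10): sell min(10,109)=10. stock: 109 - 10 = 99. total_sold = 18
  Event 6 (restock 28): 99 + 28 = 127
  Event 7 (sale 19): sell min(19,127)=19. stock: 127 - 19 = 108. total_sold = 37
  Event 8 (restock 8): 108 + 8 = 116
  Event 9 (sale 8): sell min(8,116)=8. stock: 116 - 8 = 108. total_sold = 45
  Event 10 (sale 18): sell min(18,108)=18. stock: 108 - 18 = 90. total_sold = 63
  Event 11 (return 1): 90 + 1 = 91
Final: stock = 91, total_sold = 63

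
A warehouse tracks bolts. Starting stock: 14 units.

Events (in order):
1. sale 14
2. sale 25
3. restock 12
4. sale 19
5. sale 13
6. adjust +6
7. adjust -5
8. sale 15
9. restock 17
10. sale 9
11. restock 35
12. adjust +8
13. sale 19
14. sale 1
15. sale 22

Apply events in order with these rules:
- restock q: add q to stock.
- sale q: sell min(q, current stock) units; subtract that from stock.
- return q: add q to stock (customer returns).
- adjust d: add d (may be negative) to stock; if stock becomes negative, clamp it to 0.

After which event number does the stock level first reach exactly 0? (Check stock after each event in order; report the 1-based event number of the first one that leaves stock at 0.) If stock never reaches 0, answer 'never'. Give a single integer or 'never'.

Answer: 1

Derivation:
Processing events:
Start: stock = 14
  Event 1 (sale 14): sell min(14,14)=14. stock: 14 - 14 = 0. total_sold = 14
  Event 2 (sale 25): sell min(25,0)=0. stock: 0 - 0 = 0. total_sold = 14
  Event 3 (restock 12): 0 + 12 = 12
  Event 4 (sale 19): sell min(19,12)=12. stock: 12 - 12 = 0. total_sold = 26
  Event 5 (sale 13): sell min(13,0)=0. stock: 0 - 0 = 0. total_sold = 26
  Event 6 (adjust +6): 0 + 6 = 6
  Event 7 (adjust -5): 6 + -5 = 1
  Event 8 (sale 15): sell min(15,1)=1. stock: 1 - 1 = 0. total_sold = 27
  Event 9 (restock 17): 0 + 17 = 17
  Event 10 (sale 9): sell min(9,17)=9. stock: 17 - 9 = 8. total_sold = 36
  Event 11 (restock 35): 8 + 35 = 43
  Event 12 (adjust +8): 43 + 8 = 51
  Event 13 (sale 19): sell min(19,51)=19. stock: 51 - 19 = 32. total_sold = 55
  Event 14 (sale 1): sell min(1,32)=1. stock: 32 - 1 = 31. total_sold = 56
  Event 15 (sale 22): sell min(22,31)=22. stock: 31 - 22 = 9. total_sold = 78
Final: stock = 9, total_sold = 78

First zero at event 1.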